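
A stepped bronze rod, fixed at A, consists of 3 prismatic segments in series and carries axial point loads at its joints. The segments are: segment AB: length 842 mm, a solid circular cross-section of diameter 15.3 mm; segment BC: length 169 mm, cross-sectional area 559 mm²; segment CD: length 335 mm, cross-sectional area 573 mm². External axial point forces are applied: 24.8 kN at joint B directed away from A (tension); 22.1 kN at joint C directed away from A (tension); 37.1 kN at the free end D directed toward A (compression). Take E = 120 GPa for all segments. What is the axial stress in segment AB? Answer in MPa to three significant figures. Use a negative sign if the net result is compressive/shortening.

Internal axial forces (sectioning from the free end, tension +): N_CD = -37.1 kN, N_BC = -15 kN, N_AB = 9.8 kN.
A_AB = 183.9 mm².
σ_AB = N_AB/A_AB = 9800/183.9 = 53.3 MPa.

53.3 MPa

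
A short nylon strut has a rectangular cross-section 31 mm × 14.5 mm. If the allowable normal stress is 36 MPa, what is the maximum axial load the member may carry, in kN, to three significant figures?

16.2 kN

A = 449.5 mm².
P_max = σ_allow · A = 36 · 449.5 = 16180 N = 16.18 kN.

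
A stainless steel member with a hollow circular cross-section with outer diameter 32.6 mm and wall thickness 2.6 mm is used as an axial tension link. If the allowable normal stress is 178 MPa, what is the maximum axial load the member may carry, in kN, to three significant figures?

A = 245 mm².
P_max = σ_allow · A = 178 · 245 = 43620 N = 43.62 kN.

43.6 kN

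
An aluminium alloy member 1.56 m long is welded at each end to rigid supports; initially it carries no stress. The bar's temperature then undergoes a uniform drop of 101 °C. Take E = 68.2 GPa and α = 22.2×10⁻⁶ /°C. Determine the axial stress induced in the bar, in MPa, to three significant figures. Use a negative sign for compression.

153 MPa

Free thermal expansion αLΔT = 22.2e-6 · 1560 · -101 = -3.498 mm.
The walls impose strain ε = −(-3.498)/1560 = 2.2422e-03; σ = Eε = 68200 · 2.2422e-03 = 152.9 MPa.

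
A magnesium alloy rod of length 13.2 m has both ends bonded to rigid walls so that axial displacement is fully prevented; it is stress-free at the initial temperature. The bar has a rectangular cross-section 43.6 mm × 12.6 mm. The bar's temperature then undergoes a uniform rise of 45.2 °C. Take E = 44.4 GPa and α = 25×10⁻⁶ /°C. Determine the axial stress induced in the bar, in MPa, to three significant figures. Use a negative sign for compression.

-50.2 MPa

Free thermal expansion αLΔT = 25e-6 · 13200 · 45.2 = 14.92 mm.
The walls impose strain ε = −(14.92)/13200 = -1.1300e-03; σ = Eε = 44400 · -1.1300e-03 = -50.17 MPa.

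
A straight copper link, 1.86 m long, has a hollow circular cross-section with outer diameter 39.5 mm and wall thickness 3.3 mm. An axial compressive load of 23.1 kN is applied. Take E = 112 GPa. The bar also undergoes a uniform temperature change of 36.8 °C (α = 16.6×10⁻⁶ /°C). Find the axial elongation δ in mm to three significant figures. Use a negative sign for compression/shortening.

0.114 mm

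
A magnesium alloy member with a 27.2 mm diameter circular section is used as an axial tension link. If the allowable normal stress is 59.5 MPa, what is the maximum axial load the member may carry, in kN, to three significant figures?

A = 581.1 mm².
P_max = σ_allow · A = 59.5 · 581.1 = 34570 N = 34.57 kN.

34.6 kN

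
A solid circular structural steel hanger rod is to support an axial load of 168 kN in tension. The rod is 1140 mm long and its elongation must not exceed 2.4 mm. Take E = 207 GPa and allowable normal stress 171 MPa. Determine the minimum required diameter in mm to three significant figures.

Required area A ≥ P/σ_allow = 168000/171 = 982.5 mm².
For a solid circular section, d ≥ √(4A/π) = 35.37 mm.
Elongation limit: A ≥ PL/(Eδ_allow) = 168000·1140/(207000·2.4) = 385.5 mm² ⇒ d ≥ 22.15 mm.
The stress limit governs.

35.4 mm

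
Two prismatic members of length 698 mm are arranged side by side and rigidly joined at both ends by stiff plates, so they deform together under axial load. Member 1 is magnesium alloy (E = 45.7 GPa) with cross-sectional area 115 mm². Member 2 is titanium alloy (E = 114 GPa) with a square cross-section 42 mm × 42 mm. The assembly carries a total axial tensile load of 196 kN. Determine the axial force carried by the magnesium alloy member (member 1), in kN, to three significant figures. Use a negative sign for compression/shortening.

A_2 = 1764 mm².
Equal strain + equilibrium ⇒ each member carries load in proportion to AE: A₁E₁ = 5256000 N, A₂E₂ = 201100000 N, ΣAE = 206400000 N.
F₁ = P·A₁E₁/ΣAE = 196000·5256000/206400000 = 4992 N.

4.99 kN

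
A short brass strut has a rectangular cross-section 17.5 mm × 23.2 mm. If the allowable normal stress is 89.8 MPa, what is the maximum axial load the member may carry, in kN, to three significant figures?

A = 406 mm².
P_max = σ_allow · A = 89.8 · 406 = 36460 N = 36.46 kN.

36.5 kN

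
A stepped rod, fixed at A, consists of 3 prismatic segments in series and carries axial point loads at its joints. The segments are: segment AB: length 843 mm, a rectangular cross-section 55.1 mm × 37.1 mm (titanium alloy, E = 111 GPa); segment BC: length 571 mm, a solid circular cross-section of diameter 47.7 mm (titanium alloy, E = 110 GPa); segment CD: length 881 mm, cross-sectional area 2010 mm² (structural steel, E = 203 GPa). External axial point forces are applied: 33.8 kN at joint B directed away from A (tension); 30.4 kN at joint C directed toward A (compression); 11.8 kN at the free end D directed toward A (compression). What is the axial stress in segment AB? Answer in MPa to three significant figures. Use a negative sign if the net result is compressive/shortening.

-4.11 MPa

Internal axial forces (sectioning from the free end, tension +): N_CD = -11.8 kN, N_BC = -42.2 kN, N_AB = -8.4 kN.
A_AB = 2044 mm².
σ_AB = N_AB/A_AB = -8400/2044 = -4.109 MPa.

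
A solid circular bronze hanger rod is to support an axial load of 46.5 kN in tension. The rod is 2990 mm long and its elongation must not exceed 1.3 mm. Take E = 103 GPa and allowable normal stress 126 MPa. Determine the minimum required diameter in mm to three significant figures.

Required area A ≥ P/σ_allow = 46500/126 = 369 mm².
For a solid circular section, d ≥ √(4A/π) = 21.68 mm.
Elongation limit: A ≥ PL/(Eδ_allow) = 46500·2990/(103000·1.3) = 1038 mm² ⇒ d ≥ 36.36 mm.
The elongation limit governs.

36.4 mm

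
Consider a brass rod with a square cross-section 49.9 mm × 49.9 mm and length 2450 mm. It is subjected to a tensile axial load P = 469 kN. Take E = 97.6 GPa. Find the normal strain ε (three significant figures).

0.00193

A = 2490 mm².
σ = N/A = 188.4 MPa; ε = σ/E = 188.4/97600 = 1.930e-03.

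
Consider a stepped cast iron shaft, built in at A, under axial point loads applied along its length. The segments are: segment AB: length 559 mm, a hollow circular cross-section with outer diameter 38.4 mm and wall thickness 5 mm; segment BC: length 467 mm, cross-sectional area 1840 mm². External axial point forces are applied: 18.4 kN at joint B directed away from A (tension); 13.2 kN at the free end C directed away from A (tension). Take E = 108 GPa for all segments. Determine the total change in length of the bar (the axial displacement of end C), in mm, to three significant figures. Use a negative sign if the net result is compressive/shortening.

0.343 mm

Internal axial forces (sectioning from the free end, tension +): N_BC = 13.2 kN, N_AB = 31.6 kN.
A_AB = 524.6 mm².
δ_AB = 31600·559/(524.6·108000) = 0.3118 mm
δ_BC = 13200·467/(1840·108000) = 0.03102 mm
δ = Σδ_i = 0.3428 mm.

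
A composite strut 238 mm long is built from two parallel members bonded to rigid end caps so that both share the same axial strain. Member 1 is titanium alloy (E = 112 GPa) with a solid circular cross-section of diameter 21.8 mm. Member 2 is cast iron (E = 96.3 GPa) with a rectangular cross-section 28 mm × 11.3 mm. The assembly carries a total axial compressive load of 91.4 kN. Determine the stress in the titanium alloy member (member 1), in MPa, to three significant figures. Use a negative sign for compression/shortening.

-142 MPa

A_1 = 373.3 mm².
A_2 = 316.4 mm².
Equal strain + equilibrium ⇒ each member carries load in proportion to AE: A₁E₁ = 41800000 N, A₂E₂ = 30470000 N, ΣAE = 72270000 N.
σ₁ = P·E₁/ΣAE = -91400·112000/72270000 = -141.6 MPa.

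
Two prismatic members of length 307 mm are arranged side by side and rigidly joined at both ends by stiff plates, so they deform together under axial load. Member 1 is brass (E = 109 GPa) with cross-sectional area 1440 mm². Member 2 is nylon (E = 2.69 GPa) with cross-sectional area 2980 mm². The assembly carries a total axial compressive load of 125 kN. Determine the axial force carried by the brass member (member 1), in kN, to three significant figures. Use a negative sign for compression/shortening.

-119 kN

Equal strain + equilibrium ⇒ each member carries load in proportion to AE: A₁E₁ = 157000000 N, A₂E₂ = 8016000 N, ΣAE = 165000000 N.
F₁ = P·A₁E₁/ΣAE = -125000·157000000/165000000 = -118900 N.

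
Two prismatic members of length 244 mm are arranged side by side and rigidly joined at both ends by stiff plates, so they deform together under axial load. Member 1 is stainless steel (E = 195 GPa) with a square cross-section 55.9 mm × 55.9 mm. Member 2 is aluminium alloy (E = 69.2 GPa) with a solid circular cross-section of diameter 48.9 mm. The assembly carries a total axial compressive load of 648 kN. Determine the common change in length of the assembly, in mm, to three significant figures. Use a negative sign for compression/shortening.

-0.214 mm

A_1 = 3125 mm².
A_2 = 1878 mm².
Equal strain + equilibrium ⇒ each member carries load in proportion to AE: A₁E₁ = 609300000 N, A₂E₂ = 130000000 N, ΣAE = 739300000 N.
δ = PL/ΣAE = -648000·244/739300000 = -0.2139 mm.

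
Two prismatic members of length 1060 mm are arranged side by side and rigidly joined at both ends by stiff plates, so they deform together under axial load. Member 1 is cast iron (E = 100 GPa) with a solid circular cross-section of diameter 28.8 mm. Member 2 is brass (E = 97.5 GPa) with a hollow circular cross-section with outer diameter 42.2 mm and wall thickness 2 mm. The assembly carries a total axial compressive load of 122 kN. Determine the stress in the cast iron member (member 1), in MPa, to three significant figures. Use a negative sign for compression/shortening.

-136 MPa

A_1 = 651.4 mm².
A_2 = 252.6 mm².
Equal strain + equilibrium ⇒ each member carries load in proportion to AE: A₁E₁ = 65140000 N, A₂E₂ = 24630000 N, ΣAE = 89770000 N.
σ₁ = P·E₁/ΣAE = -122000·100000/89770000 = -135.9 MPa.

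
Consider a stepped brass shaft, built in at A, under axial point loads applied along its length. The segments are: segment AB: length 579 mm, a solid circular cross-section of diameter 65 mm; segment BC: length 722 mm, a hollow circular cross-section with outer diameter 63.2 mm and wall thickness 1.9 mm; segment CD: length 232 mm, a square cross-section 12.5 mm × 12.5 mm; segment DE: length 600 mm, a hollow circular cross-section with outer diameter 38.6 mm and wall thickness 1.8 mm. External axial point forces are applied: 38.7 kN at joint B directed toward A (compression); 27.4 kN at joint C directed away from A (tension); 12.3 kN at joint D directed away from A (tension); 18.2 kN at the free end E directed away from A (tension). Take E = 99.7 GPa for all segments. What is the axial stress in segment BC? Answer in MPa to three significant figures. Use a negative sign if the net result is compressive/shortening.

158 MPa

Internal axial forces (sectioning from the free end, tension +): N_DE = 18.2 kN, N_CD = 30.5 kN, N_BC = 57.9 kN, N_AB = 19.2 kN.
A_BC = 365.9 mm².
σ_BC = N_BC/A_BC = 57900/365.9 = 158.2 MPa.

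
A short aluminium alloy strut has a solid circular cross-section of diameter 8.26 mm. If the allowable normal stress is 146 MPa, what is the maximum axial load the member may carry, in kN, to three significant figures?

7.82 kN

A = 53.59 mm².
P_max = σ_allow · A = 146 · 53.59 = 7824 N = 7.824 kN.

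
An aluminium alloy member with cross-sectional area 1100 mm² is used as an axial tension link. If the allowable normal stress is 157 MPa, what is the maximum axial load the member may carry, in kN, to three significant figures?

173 kN

P_max = σ_allow · A = 157 · 1100 = 172700 N = 172.7 kN.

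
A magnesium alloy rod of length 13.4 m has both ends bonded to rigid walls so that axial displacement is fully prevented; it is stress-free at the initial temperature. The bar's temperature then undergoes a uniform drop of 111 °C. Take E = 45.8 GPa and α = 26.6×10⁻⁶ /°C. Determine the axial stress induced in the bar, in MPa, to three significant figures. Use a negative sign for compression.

135 MPa

Free thermal expansion αLΔT = 26.6e-6 · 13400 · -111 = -39.56 mm.
The walls impose strain ε = −(-39.56)/13400 = 2.9526e-03; σ = Eε = 45800 · 2.9526e-03 = 135.2 MPa.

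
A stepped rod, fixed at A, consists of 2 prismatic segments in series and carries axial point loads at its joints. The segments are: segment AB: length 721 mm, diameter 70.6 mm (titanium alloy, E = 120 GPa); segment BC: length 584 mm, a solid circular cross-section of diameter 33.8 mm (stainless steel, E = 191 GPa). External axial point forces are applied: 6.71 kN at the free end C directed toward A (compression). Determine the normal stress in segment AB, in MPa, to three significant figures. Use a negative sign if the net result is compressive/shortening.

Internal axial forces (sectioning from the free end, tension +): N_BC = -6.71 kN, N_AB = -6.71 kN.
A_AB = 3915 mm².
σ_AB = N_AB/A_AB = -6710/3915 = -1.714 MPa.

-1.71 MPa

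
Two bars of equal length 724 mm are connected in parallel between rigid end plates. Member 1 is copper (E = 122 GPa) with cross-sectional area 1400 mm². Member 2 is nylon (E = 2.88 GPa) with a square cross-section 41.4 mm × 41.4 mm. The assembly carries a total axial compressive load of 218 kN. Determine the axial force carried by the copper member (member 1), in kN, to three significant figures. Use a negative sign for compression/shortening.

A_2 = 1714 mm².
Equal strain + equilibrium ⇒ each member carries load in proportion to AE: A₁E₁ = 170800000 N, A₂E₂ = 4936000 N, ΣAE = 175700000 N.
F₁ = P·A₁E₁/ΣAE = -218000·170800000/175700000 = -211900 N.

-212 kN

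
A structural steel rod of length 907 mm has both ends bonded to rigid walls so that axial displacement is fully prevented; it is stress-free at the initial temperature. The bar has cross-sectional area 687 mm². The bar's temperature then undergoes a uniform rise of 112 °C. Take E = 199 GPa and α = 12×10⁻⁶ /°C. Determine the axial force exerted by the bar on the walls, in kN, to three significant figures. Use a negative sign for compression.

Free thermal expansion αLΔT = 12e-6 · 907 · 112 = 1.219 mm.
The walls impose strain ε = −(1.219)/907 = -1.3440e-03; σ = Eε = 199000 · -1.3440e-03 = -267.5 MPa.
Wall reaction R = σ·A = -267.5·687 = -183700 N = -183.7 kN.

-184 kN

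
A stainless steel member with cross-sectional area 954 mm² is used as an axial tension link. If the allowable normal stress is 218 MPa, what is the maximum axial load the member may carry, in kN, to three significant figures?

208 kN

P_max = σ_allow · A = 218 · 954 = 208000 N = 208 kN.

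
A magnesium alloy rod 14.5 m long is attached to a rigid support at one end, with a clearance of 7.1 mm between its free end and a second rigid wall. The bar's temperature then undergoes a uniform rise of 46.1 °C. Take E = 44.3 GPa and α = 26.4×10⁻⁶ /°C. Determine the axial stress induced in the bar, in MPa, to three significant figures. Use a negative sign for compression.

-32.2 MPa

Free thermal expansion αLΔT = 26.4e-6 · 14500 · 46.1 = 17.65 mm.
The walls engage after the gap closes; constrained expansion = 17.65 − 7.1 = 10.55 mm.
The walls impose strain ε = −(10.55)/14500 = -7.2738e-04; σ = Eε = 44300 · -7.2738e-04 = -32.22 MPa.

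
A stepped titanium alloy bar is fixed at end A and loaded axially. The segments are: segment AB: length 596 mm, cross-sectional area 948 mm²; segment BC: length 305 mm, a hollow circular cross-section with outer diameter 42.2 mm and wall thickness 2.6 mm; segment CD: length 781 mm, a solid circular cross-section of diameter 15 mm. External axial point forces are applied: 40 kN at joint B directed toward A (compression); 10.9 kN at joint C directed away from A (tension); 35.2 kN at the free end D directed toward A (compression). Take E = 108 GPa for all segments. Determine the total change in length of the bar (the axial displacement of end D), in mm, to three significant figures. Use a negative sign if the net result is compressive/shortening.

Internal axial forces (sectioning from the free end, tension +): N_CD = -35.2 kN, N_BC = -24.3 kN, N_AB = -64.3 kN.
A_BC = 323.5 mm².
A_CD = 176.7 mm².
δ_AB = -64300·596/(948·108000) = -0.3743 mm
δ_BC = -24300·305/(323.5·108000) = -0.2122 mm
δ_CD = -35200·781/(176.7·108000) = -1.44 mm
δ = Σδ_i = -2.027 mm.

-2.03 mm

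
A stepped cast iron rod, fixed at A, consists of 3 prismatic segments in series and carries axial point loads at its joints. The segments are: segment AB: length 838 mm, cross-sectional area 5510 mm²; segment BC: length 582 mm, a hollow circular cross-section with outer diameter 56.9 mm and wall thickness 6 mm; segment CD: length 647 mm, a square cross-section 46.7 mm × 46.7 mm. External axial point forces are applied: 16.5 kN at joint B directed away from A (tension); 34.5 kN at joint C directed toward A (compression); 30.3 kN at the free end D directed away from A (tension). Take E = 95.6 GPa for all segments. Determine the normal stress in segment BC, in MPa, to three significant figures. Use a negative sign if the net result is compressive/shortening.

Internal axial forces (sectioning from the free end, tension +): N_CD = 30.3 kN, N_BC = -4.2 kN, N_AB = 12.3 kN.
A_BC = 959.4 mm².
σ_BC = N_BC/A_BC = -4200/959.4 = -4.378 MPa.

-4.38 MPa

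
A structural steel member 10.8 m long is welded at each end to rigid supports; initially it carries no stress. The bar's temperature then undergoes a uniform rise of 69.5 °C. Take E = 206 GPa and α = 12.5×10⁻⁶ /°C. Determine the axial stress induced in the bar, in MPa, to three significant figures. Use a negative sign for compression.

Free thermal expansion αLΔT = 12.5e-6 · 10800 · 69.5 = 9.383 mm.
The walls impose strain ε = −(9.383)/10800 = -8.6875e-04; σ = Eε = 206000 · -8.6875e-04 = -179 MPa.

-179 MPa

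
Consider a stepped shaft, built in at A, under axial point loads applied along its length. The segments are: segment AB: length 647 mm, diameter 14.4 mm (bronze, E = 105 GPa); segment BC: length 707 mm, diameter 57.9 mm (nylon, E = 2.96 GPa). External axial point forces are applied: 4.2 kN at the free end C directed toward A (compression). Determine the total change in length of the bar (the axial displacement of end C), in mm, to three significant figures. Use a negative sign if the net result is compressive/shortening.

Internal axial forces (sectioning from the free end, tension +): N_BC = -4.2 kN, N_AB = -4.2 kN.
A_AB = 162.9 mm².
A_BC = 2633 mm².
δ_AB = -4200·647/(162.9·105000) = -0.1589 mm
δ_BC = -4200·707/(2633·2960) = -0.381 mm
δ = Σδ_i = -0.5399 mm.

-0.540 mm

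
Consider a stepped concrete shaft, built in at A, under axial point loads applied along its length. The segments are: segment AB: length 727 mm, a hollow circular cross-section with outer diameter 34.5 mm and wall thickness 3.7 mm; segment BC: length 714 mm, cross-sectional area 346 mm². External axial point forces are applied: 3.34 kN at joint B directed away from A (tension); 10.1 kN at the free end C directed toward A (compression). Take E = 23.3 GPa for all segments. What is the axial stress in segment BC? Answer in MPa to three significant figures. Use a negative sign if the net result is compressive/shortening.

-29.2 MPa

Internal axial forces (sectioning from the free end, tension +): N_BC = -10.1 kN, N_AB = -6.76 kN.
σ_BC = N_BC/A_BC = -10100/346 = -29.19 MPa.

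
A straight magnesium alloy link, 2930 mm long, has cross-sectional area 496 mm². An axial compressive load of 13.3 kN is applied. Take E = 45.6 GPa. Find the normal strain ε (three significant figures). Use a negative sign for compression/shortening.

-5.88e-04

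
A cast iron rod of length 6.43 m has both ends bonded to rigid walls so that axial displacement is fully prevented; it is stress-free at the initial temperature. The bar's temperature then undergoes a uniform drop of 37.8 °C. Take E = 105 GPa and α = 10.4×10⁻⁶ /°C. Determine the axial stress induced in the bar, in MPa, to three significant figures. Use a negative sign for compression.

Free thermal expansion αLΔT = 10.4e-6 · 6430 · -37.8 = -2.528 mm.
The walls impose strain ε = −(-2.528)/6430 = 3.9312e-04; σ = Eε = 105000 · 3.9312e-04 = 41.28 MPa.

41.3 MPa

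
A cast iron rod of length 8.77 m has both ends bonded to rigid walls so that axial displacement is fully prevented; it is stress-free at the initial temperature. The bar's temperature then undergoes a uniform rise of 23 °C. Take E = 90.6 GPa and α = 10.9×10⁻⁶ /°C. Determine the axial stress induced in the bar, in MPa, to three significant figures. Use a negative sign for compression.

Free thermal expansion αLΔT = 10.9e-6 · 8770 · 23 = 2.199 mm.
The walls impose strain ε = −(2.199)/8770 = -2.5070e-04; σ = Eε = 90600 · -2.5070e-04 = -22.71 MPa.

-22.7 MPa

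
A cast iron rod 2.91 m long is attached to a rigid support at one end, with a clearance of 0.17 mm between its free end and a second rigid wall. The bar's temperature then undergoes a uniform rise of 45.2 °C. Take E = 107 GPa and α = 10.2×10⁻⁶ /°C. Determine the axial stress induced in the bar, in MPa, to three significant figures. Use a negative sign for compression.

-43.1 MPa

Free thermal expansion αLΔT = 10.2e-6 · 2910 · 45.2 = 1.342 mm.
The walls engage after the gap closes; constrained expansion = 1.342 − 0.17 = 1.172 mm.
The walls impose strain ε = −(1.172)/2910 = -4.0262e-04; σ = Eε = 107000 · -4.0262e-04 = -43.08 MPa.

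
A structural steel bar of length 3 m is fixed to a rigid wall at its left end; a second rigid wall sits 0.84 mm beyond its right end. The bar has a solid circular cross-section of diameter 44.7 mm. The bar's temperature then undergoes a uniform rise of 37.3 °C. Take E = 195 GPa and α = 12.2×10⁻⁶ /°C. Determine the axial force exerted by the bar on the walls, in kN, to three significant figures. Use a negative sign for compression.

Free thermal expansion αLΔT = 12.2e-6 · 3000 · 37.3 = 1.365 mm.
The walls engage after the gap closes; constrained expansion = 1.365 − 0.84 = 0.5252 mm.
The walls impose strain ε = −(0.5252)/3000 = -1.7506e-04; σ = Eε = 195000 · -1.7506e-04 = -34.14 MPa.
Wall reaction R = σ·A = -34.14·1569 = -53570 N = -53.57 kN.

-53.6 kN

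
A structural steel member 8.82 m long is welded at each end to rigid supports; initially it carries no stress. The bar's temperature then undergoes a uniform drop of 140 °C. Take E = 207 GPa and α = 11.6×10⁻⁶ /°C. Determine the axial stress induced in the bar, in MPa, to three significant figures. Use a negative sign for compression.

336 MPa

Free thermal expansion αLΔT = 11.6e-6 · 8820 · -140 = -14.32 mm.
The walls impose strain ε = −(-14.32)/8820 = 1.6240e-03; σ = Eε = 207000 · 1.6240e-03 = 336.2 MPa.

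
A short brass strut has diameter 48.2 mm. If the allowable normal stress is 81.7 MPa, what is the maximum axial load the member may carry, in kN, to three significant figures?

149 kN

A = 1825 mm².
P_max = σ_allow · A = 81.7 · 1825 = 149100 N = 149.1 kN.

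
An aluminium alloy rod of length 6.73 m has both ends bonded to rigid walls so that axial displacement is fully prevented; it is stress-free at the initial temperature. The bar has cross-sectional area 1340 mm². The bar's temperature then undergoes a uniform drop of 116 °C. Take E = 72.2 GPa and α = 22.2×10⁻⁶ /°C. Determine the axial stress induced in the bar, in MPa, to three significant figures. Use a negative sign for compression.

186 MPa

Free thermal expansion αLΔT = 22.2e-6 · 6730 · -116 = -17.33 mm.
The walls impose strain ε = −(-17.33)/6730 = 2.5752e-03; σ = Eε = 72200 · 2.5752e-03 = 185.9 MPa.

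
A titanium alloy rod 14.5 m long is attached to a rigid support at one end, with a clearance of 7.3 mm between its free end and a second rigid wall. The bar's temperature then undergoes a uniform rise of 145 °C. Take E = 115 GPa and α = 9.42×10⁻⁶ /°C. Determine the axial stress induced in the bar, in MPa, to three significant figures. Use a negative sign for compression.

-99.2 MPa

Free thermal expansion αLΔT = 9.42e-6 · 14500 · 145 = 19.81 mm.
The walls engage after the gap closes; constrained expansion = 19.81 − 7.3 = 12.51 mm.
The walls impose strain ε = −(12.51)/14500 = -8.6245e-04; σ = Eε = 115000 · -8.6245e-04 = -99.18 MPa.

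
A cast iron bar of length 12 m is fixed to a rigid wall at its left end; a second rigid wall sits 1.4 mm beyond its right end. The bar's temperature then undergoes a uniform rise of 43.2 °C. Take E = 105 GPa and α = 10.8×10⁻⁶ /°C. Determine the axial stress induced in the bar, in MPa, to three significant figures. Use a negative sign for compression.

-36.7 MPa

Free thermal expansion αLΔT = 10.8e-6 · 12000 · 43.2 = 5.599 mm.
The walls engage after the gap closes; constrained expansion = 5.599 − 1.4 = 4.199 mm.
The walls impose strain ε = −(4.199)/12000 = -3.4989e-04; σ = Eε = 105000 · -3.4989e-04 = -36.74 MPa.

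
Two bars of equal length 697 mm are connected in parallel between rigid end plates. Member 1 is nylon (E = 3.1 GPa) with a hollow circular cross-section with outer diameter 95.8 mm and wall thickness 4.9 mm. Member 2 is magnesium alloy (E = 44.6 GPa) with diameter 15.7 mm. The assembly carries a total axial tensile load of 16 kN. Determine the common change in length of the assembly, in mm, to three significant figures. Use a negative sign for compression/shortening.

A_1 = 1399 mm².
A_2 = 193.6 mm².
Equal strain + equilibrium ⇒ each member carries load in proportion to AE: A₁E₁ = 4338000 N, A₂E₂ = 8634000 N, ΣAE = 12970000 N.
δ = PL/ΣAE = 16000·697/12970000 = 0.8597 mm.

0.860 mm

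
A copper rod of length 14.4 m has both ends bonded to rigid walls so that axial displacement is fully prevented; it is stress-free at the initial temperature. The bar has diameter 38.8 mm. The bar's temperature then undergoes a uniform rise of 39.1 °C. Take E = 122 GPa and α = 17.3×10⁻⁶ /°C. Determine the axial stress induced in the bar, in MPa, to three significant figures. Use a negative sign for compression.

-82.5 MPa

Free thermal expansion αLΔT = 17.3e-6 · 14400 · 39.1 = 9.741 mm.
The walls impose strain ε = −(9.741)/14400 = -6.7643e-04; σ = Eε = 122000 · -6.7643e-04 = -82.52 MPa.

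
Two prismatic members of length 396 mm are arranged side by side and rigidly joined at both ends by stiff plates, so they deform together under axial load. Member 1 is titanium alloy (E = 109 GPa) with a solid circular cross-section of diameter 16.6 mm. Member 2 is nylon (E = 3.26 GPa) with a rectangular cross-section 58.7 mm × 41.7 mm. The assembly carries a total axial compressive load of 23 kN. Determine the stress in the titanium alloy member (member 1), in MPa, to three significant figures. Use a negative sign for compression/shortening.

-79.4 MPa

A_1 = 216.4 mm².
A_2 = 2448 mm².
Equal strain + equilibrium ⇒ each member carries load in proportion to AE: A₁E₁ = 23590000 N, A₂E₂ = 7980000 N, ΣAE = 31570000 N.
σ₁ = P·E₁/ΣAE = -23000·109000/31570000 = -79.41 MPa.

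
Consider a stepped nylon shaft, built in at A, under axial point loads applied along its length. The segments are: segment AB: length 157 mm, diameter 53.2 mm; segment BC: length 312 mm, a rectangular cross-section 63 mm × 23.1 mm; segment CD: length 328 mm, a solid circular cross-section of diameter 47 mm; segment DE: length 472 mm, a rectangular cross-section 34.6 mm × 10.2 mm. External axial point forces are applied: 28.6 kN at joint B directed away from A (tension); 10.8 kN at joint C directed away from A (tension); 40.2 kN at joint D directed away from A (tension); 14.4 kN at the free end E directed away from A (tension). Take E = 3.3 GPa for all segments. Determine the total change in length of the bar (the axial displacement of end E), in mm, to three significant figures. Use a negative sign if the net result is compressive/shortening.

15.2 mm

Internal axial forces (sectioning from the free end, tension +): N_DE = 14.4 kN, N_CD = 54.6 kN, N_BC = 65.4 kN, N_AB = 94 kN.
A_AB = 2223 mm².
A_BC = 1455 mm².
A_CD = 1735 mm².
A_DE = 352.9 mm².
δ_AB = 94000·157/(2223·3300) = 2.012 mm
δ_BC = 65400·312/(1455·3300) = 4.249 mm
δ_CD = 54600·328/(1735·3300) = 3.128 mm
δ_DE = 14400·472/(352.9·3300) = 5.836 mm
δ = Σδ_i = 15.22 mm.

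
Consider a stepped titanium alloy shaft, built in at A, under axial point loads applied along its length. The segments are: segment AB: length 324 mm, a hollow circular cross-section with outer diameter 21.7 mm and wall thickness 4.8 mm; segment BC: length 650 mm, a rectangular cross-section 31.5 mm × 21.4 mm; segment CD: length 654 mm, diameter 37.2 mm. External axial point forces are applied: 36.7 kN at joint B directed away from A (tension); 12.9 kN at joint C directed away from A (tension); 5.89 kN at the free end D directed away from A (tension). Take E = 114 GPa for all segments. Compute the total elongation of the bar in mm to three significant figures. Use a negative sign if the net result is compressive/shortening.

0.809 mm

Internal axial forces (sectioning from the free end, tension +): N_CD = 5.89 kN, N_BC = 18.79 kN, N_AB = 55.49 kN.
A_AB = 254.8 mm².
A_BC = 674.1 mm².
A_CD = 1087 mm².
δ_AB = 55490·324/(254.8·114000) = 0.6188 mm
δ_BC = 18790·650/(674.1·114000) = 0.1589 mm
δ_CD = 5890·654/(1087·114000) = 0.03109 mm
δ = Σδ_i = 0.8089 mm.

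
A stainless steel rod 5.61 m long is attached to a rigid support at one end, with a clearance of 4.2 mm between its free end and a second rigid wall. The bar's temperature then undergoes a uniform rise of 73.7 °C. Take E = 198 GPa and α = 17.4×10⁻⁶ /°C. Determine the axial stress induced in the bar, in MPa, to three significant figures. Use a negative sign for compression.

-106 MPa

Free thermal expansion αLΔT = 17.4e-6 · 5610 · 73.7 = 7.194 mm.
The walls engage after the gap closes; constrained expansion = 7.194 − 4.2 = 2.994 mm.
The walls impose strain ε = −(2.994)/5610 = -5.3372e-04; σ = Eε = 198000 · -5.3372e-04 = -105.7 MPa.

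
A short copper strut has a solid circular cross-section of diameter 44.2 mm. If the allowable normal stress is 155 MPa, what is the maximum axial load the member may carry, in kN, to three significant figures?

238 kN

A = 1534 mm².
P_max = σ_allow · A = 155 · 1534 = 237800 N = 237.8 kN.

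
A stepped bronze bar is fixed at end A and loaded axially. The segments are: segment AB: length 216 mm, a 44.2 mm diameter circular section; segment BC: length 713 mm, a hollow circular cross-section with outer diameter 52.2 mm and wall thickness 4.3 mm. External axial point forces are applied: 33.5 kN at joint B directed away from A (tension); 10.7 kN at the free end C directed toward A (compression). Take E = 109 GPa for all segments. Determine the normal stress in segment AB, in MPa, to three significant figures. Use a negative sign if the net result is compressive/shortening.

Internal axial forces (sectioning from the free end, tension +): N_BC = -10.7 kN, N_AB = 22.8 kN.
A_AB = 1534 mm².
σ_AB = N_AB/A_AB = 22800/1534 = 14.86 MPa.

14.9 MPa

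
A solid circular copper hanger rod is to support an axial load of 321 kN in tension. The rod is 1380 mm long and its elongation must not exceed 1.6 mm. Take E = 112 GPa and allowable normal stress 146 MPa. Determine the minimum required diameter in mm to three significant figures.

Required area A ≥ P/σ_allow = 321000/146 = 2199 mm².
For a solid circular section, d ≥ √(4A/π) = 52.91 mm.
Elongation limit: A ≥ PL/(Eδ_allow) = 321000·1380/(112000·1.6) = 2472 mm² ⇒ d ≥ 56.1 mm.
The elongation limit governs.

56.1 mm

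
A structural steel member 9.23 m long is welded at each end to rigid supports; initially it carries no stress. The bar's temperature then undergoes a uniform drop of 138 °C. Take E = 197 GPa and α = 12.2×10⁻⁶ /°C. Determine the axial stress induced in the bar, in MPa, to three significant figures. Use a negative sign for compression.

Free thermal expansion αLΔT = 12.2e-6 · 9230 · -138 = -15.54 mm.
The walls impose strain ε = −(-15.54)/9230 = 1.6836e-03; σ = Eε = 197000 · 1.6836e-03 = 331.7 MPa.

332 MPa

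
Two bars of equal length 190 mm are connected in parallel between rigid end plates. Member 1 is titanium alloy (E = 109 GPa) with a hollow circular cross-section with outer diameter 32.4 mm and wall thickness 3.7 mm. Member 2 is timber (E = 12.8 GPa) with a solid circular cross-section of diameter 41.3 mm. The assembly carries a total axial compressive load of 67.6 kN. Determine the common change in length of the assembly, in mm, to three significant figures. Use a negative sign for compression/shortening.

A_1 = 333.6 mm².
A_2 = 1340 mm².
Equal strain + equilibrium ⇒ each member carries load in proportion to AE: A₁E₁ = 36360000 N, A₂E₂ = 17150000 N, ΣAE = 53510000 N.
δ = PL/ΣAE = -67600·190/53510000 = -0.24 mm.

-0.240 mm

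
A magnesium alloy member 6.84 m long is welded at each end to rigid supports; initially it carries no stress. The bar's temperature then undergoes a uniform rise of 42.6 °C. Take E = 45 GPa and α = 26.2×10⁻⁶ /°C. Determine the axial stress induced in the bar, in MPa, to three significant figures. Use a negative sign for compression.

Free thermal expansion αLΔT = 26.2e-6 · 6840 · 42.6 = 7.634 mm.
The walls impose strain ε = −(7.634)/6840 = -1.1161e-03; σ = Eε = 45000 · -1.1161e-03 = -50.23 MPa.

-50.2 MPa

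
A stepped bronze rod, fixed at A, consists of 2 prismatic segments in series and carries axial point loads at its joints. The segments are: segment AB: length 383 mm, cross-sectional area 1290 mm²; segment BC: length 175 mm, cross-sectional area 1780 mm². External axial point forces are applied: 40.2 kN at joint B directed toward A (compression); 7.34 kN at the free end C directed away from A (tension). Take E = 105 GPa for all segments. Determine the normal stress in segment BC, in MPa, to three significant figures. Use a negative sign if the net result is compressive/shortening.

Internal axial forces (sectioning from the free end, tension +): N_BC = 7.34 kN, N_AB = -32.86 kN.
σ_BC = N_BC/A_BC = 7340/1780 = 4.124 MPa.

4.12 MPa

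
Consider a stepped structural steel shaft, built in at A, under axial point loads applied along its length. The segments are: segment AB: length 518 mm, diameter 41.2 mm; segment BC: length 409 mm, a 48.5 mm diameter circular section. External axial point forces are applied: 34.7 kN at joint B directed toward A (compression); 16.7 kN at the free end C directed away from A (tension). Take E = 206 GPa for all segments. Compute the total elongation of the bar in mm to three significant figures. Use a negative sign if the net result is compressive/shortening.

Internal axial forces (sectioning from the free end, tension +): N_BC = 16.7 kN, N_AB = -18 kN.
A_AB = 1333 mm².
A_BC = 1847 mm².
δ_AB = -18000·518/(1333·206000) = -0.03395 mm
δ_BC = 16700·409/(1847·206000) = 0.01795 mm
δ = Σδ_i = -0.016 mm.

-0.0160 mm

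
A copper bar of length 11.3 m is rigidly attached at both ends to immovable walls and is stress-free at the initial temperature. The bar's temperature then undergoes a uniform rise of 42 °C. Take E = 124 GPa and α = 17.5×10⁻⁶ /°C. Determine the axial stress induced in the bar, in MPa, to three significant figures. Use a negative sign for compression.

Free thermal expansion αLΔT = 17.5e-6 · 11300 · 42 = 8.306 mm.
The walls impose strain ε = −(8.306)/11300 = -7.3500e-04; σ = Eε = 124000 · -7.3500e-04 = -91.14 MPa.

-91.1 MPa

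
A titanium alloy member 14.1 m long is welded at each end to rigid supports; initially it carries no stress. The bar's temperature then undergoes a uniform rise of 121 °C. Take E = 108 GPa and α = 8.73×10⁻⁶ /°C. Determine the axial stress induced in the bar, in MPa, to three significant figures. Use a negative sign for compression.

-114 MPa

Free thermal expansion αLΔT = 8.73e-6 · 14100 · 121 = 14.89 mm.
The walls impose strain ε = −(14.89)/14100 = -1.0563e-03; σ = Eε = 108000 · -1.0563e-03 = -114.1 MPa.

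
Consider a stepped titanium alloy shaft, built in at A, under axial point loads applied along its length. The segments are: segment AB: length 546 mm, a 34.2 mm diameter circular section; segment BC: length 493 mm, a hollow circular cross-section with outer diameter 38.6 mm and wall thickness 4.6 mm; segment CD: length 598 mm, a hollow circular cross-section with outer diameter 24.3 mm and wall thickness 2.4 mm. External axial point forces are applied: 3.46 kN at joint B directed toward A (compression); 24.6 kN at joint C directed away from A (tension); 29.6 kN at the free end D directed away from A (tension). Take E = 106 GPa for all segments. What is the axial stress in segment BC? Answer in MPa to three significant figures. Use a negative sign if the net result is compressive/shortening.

Internal axial forces (sectioning from the free end, tension +): N_CD = 29.6 kN, N_BC = 54.2 kN, N_AB = 50.74 kN.
A_BC = 491.3 mm².
σ_BC = N_BC/A_BC = 54200/491.3 = 110.3 MPa.

110 MPa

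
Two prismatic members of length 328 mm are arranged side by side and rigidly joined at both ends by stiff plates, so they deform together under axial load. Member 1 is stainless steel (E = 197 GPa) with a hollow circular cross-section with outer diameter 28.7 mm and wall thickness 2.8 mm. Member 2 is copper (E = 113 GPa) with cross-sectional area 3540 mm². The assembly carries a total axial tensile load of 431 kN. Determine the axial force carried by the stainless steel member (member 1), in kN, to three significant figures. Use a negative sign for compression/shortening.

43.5 kN

A_1 = 227.8 mm².
Equal strain + equilibrium ⇒ each member carries load in proportion to AE: A₁E₁ = 44880000 N, A₂E₂ = 400000000 N, ΣAE = 444900000 N.
F₁ = P·A₁E₁/ΣAE = 431000·44880000/444900000 = 43480 N.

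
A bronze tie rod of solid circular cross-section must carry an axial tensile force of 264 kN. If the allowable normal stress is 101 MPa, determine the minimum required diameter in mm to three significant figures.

57.7 mm

Required area A ≥ P/σ_allow = 264000/101 = 2614 mm².
For a solid circular section, d ≥ √(4A/π) = 57.69 mm.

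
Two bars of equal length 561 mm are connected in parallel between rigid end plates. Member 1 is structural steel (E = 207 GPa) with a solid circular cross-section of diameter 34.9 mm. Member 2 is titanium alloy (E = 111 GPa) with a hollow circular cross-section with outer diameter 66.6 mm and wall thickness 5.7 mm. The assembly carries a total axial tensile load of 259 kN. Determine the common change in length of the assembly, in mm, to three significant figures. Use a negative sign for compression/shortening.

0.455 mm

A_1 = 956.6 mm².
A_2 = 1091 mm².
Equal strain + equilibrium ⇒ each member carries load in proportion to AE: A₁E₁ = 198000000 N, A₂E₂ = 121100000 N, ΣAE = 319100000 N.
δ = PL/ΣAE = 259000·561/319100000 = 0.4554 mm.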